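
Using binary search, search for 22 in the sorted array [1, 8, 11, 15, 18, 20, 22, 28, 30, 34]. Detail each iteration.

Binary search for 22 in [1, 8, 11, 15, 18, 20, 22, 28, 30, 34]:

lo=0, hi=9, mid=4, arr[mid]=18 -> 18 < 22, search right half
lo=5, hi=9, mid=7, arr[mid]=28 -> 28 > 22, search left half
lo=5, hi=6, mid=5, arr[mid]=20 -> 20 < 22, search right half
lo=6, hi=6, mid=6, arr[mid]=22 -> Found target at index 6!

Binary search finds 22 at index 6 after 4 comparisons. The search repeatedly halves the search space by comparing with the middle element.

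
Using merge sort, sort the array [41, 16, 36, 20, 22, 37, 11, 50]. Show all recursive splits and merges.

Merge sort trace:

Split: [41, 16, 36, 20, 22, 37, 11, 50] -> [41, 16, 36, 20] and [22, 37, 11, 50]
  Split: [41, 16, 36, 20] -> [41, 16] and [36, 20]
    Split: [41, 16] -> [41] and [16]
    Merge: [41] + [16] -> [16, 41]
    Split: [36, 20] -> [36] and [20]
    Merge: [36] + [20] -> [20, 36]
  Merge: [16, 41] + [20, 36] -> [16, 20, 36, 41]
  Split: [22, 37, 11, 50] -> [22, 37] and [11, 50]
    Split: [22, 37] -> [22] and [37]
    Merge: [22] + [37] -> [22, 37]
    Split: [11, 50] -> [11] and [50]
    Merge: [11] + [50] -> [11, 50]
  Merge: [22, 37] + [11, 50] -> [11, 22, 37, 50]
Merge: [16, 20, 36, 41] + [11, 22, 37, 50] -> [11, 16, 20, 22, 36, 37, 41, 50]

Final sorted array: [11, 16, 20, 22, 36, 37, 41, 50]

The merge sort proceeds by recursively splitting the array and merging sorted halves.
After all merges, the sorted array is [11, 16, 20, 22, 36, 37, 41, 50].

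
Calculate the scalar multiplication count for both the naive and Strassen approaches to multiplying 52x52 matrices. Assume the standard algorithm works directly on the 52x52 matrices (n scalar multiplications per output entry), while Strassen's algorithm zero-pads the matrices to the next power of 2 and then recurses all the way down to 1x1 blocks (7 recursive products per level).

Matrix multiplication for 52x52 matrices:

Strassen's algorithm requires power-of-2 dimensions. Pad 52x52 to 64x64 (next power of 2).

Standard algorithm: 52^3 = 140608 multiplications
Strassen's algorithm: 7^(log2(64)) = 7^6 = 117649 multiplications
Savings: 140608 - 117649 = 22959 multiplications

Standard: 140608 multiplications (52^3). Strassen: 117649 multiplications (7^6, after padding to 64x64). Strassen reduces 8 recursive multiplications to 7 at each level.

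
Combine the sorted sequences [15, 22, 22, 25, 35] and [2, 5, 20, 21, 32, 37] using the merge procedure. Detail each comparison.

Merging process:

Compare 15 vs 2: take 2 from right. Merged: [2]
Compare 15 vs 5: take 5 from right. Merged: [2, 5]
Compare 15 vs 20: take 15 from left. Merged: [2, 5, 15]
Compare 22 vs 20: take 20 from right. Merged: [2, 5, 15, 20]
Compare 22 vs 21: take 21 from right. Merged: [2, 5, 15, 20, 21]
Compare 22 vs 32: take 22 from left. Merged: [2, 5, 15, 20, 21, 22]
Compare 22 vs 32: take 22 from left. Merged: [2, 5, 15, 20, 21, 22, 22]
Compare 25 vs 32: take 25 from left. Merged: [2, 5, 15, 20, 21, 22, 22, 25]
Compare 35 vs 32: take 32 from right. Merged: [2, 5, 15, 20, 21, 22, 22, 25, 32]
Compare 35 vs 37: take 35 from left. Merged: [2, 5, 15, 20, 21, 22, 22, 25, 32, 35]
Append remaining from right: [37]. Merged: [2, 5, 15, 20, 21, 22, 22, 25, 32, 35, 37]

Final merged array: [2, 5, 15, 20, 21, 22, 22, 25, 32, 35, 37]
Total comparisons: 10

The merged array is [2, 5, 15, 20, 21, 22, 22, 25, 32, 35, 37], requiring 10 comparisons. The merge step runs in O(n) time where n is the total number of elements.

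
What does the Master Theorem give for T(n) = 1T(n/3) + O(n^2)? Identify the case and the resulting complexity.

Master Theorem for T(n) = 1T(n/3) + O(n^2):

a = 1, b = 3, c = 2
log_b(a) = log_3(1) = 0.0000

Case 3: c = 2 > log_3(1) = 0.0000
T(n) = O(n^2) = O(n^2)

For T(n) = 1T(n/3) + O(n^2): log_3(1) = 0.0000. This is Case 3 of the Master Theorem (c > log_b(a), work dominated by root), giving O(n^2).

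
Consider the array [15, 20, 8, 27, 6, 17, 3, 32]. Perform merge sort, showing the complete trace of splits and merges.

Merge sort trace:

Split: [15, 20, 8, 27, 6, 17, 3, 32] -> [15, 20, 8, 27] and [6, 17, 3, 32]
  Split: [15, 20, 8, 27] -> [15, 20] and [8, 27]
    Split: [15, 20] -> [15] and [20]
    Merge: [15] + [20] -> [15, 20]
    Split: [8, 27] -> [8] and [27]
    Merge: [8] + [27] -> [8, 27]
  Merge: [15, 20] + [8, 27] -> [8, 15, 20, 27]
  Split: [6, 17, 3, 32] -> [6, 17] and [3, 32]
    Split: [6, 17] -> [6] and [17]
    Merge: [6] + [17] -> [6, 17]
    Split: [3, 32] -> [3] and [32]
    Merge: [3] + [32] -> [3, 32]
  Merge: [6, 17] + [3, 32] -> [3, 6, 17, 32]
Merge: [8, 15, 20, 27] + [3, 6, 17, 32] -> [3, 6, 8, 15, 17, 20, 27, 32]

Final sorted array: [3, 6, 8, 15, 17, 20, 27, 32]

The merge sort proceeds by recursively splitting the array and merging sorted halves.
After all merges, the sorted array is [3, 6, 8, 15, 17, 20, 27, 32].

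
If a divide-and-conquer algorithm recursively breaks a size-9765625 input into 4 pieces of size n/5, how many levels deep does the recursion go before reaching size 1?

For divide and conquer with division factor 5:

Problem sizes at each level:
Level 0: 9765625
Level 1: 1953125
Level 2: 390625
Level 3: 78125
Level 4: 15625
Level 5: 3125
Level 6: 625
Level 7: 125
Level 8: 25
Level 9: 5
Level 10: 1

The root is level 0 and the size-1 base case is level 10 (the tree spans levels 0 through 10, i.e. 11 levels counting the root), so the depth is the number of divisions: log_5(9765625) = 10

The recursion tree depth is log_5(9765625) = 10. At each level, the problem size is divided by 5, so it takes 10 divisions to reduce to a base case of size 1. The algorithm makes 4 recursive calls at each level.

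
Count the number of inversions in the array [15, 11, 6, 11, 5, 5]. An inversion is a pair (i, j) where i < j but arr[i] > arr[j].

Finding inversions in [15, 11, 6, 11, 5, 5]:

(0, 1): arr[0]=15 > arr[1]=11
(0, 2): arr[0]=15 > arr[2]=6
(0, 3): arr[0]=15 > arr[3]=11
(0, 4): arr[0]=15 > arr[4]=5
(0, 5): arr[0]=15 > arr[5]=5
(1, 2): arr[1]=11 > arr[2]=6
(1, 4): arr[1]=11 > arr[4]=5
(1, 5): arr[1]=11 > arr[5]=5
(2, 4): arr[2]=6 > arr[4]=5
(2, 5): arr[2]=6 > arr[5]=5
(3, 4): arr[3]=11 > arr[4]=5
(3, 5): arr[3]=11 > arr[5]=5

Total inversions: 12

The array has 12 inversion(s): (0,1), (0,2), (0,3), (0,4), (0,5), (1,2), (1,4), (1,5), (2,4), (2,5), (3,4), (3,5). Each pair (i,j) satisfies i < j and arr[i] > arr[j].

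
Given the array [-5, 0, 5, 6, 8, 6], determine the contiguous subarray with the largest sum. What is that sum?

Using Kadane's algorithm on [-5, 0, 5, 6, 8, 6]:

Scanning through the array:
Position 1 (value 0): max_ending_here = 0, max_so_far = 0
Position 2 (value 5): max_ending_here = 5, max_so_far = 5
Position 3 (value 6): max_ending_here = 11, max_so_far = 11
Position 4 (value 8): max_ending_here = 19, max_so_far = 19
Position 5 (value 6): max_ending_here = 25, max_so_far = 25

Maximum subarray: [0, 5, 6, 8, 6]
Maximum sum: 25

The maximum subarray is [0, 5, 6, 8, 6] with sum 25. This subarray runs from index 1 to index 5.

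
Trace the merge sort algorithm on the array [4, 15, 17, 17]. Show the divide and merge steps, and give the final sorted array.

Merge sort trace:

Split: [4, 15, 17, 17] -> [4, 15] and [17, 17]
  Split: [4, 15] -> [4] and [15]
  Merge: [4] + [15] -> [4, 15]
  Split: [17, 17] -> [17] and [17]
  Merge: [17] + [17] -> [17, 17]
Merge: [4, 15] + [17, 17] -> [4, 15, 17, 17]

Final sorted array: [4, 15, 17, 17]

The merge sort proceeds by recursively splitting the array and merging sorted halves.
After all merges, the sorted array is [4, 15, 17, 17].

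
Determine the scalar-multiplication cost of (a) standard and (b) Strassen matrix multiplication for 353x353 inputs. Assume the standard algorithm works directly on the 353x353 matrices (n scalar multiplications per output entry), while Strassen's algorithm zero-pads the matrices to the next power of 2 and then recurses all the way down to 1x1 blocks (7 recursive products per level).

Matrix multiplication for 353x353 matrices:

Strassen's algorithm requires power-of-2 dimensions. Pad 353x353 to 512x512 (next power of 2).

Standard algorithm: 353^3 = 43986977 multiplications
Strassen's algorithm: 7^(log2(512)) = 7^9 = 40353607 multiplications
Savings: 43986977 - 40353607 = 3633370 multiplications

Standard: 43986977 multiplications (353^3). Strassen: 40353607 multiplications (7^9, after padding to 512x512). Strassen reduces 8 recursive multiplications to 7 at each level.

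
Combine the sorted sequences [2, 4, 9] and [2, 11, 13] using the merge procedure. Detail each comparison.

Merging process:

Compare 2 vs 2: take 2 from left. Merged: [2]
Compare 4 vs 2: take 2 from right. Merged: [2, 2]
Compare 4 vs 11: take 4 from left. Merged: [2, 2, 4]
Compare 9 vs 11: take 9 from left. Merged: [2, 2, 4, 9]
Append remaining from right: [11, 13]. Merged: [2, 2, 4, 9, 11, 13]

Final merged array: [2, 2, 4, 9, 11, 13]
Total comparisons: 4

The merged array is [2, 2, 4, 9, 11, 13], requiring 4 comparisons. The merge step runs in O(n) time where n is the total number of elements.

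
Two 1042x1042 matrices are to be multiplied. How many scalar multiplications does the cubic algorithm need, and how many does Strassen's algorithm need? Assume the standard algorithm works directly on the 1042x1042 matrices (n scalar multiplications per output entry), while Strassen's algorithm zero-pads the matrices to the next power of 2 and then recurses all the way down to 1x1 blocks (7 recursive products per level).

Matrix multiplication for 1042x1042 matrices:

Strassen's algorithm requires power-of-2 dimensions. Pad 1042x1042 to 2048x2048 (next power of 2).

Standard algorithm: 1042^3 = 1131366088 multiplications
Strassen's algorithm: 7^(log2(2048)) = 7^11 = 1977326743 multiplications
Difference: 1131366088 - 1977326743 = -845960655 (Strassen uses MORE here due to padding overhead — for small or just-over-power-of-2 n, padding can outweigh the per-level savings)

Standard: 1131366088 multiplications (1042^3). Strassen: 1977326743 multiplications (7^11, after padding to 2048x2048). Strassen reduces 8 recursive multiplications to 7 at each level.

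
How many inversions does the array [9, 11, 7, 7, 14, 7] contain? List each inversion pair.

Finding inversions in [9, 11, 7, 7, 14, 7]:

(0, 2): arr[0]=9 > arr[2]=7
(0, 3): arr[0]=9 > arr[3]=7
(0, 5): arr[0]=9 > arr[5]=7
(1, 2): arr[1]=11 > arr[2]=7
(1, 3): arr[1]=11 > arr[3]=7
(1, 5): arr[1]=11 > arr[5]=7
(4, 5): arr[4]=14 > arr[5]=7

Total inversions: 7

The array has 7 inversion(s): (0,2), (0,3), (0,5), (1,2), (1,3), (1,5), (4,5). Each pair (i,j) satisfies i < j and arr[i] > arr[j].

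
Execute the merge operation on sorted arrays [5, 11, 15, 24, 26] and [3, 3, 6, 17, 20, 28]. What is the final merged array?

Merging process:

Compare 5 vs 3: take 3 from right. Merged: [3]
Compare 5 vs 3: take 3 from right. Merged: [3, 3]
Compare 5 vs 6: take 5 from left. Merged: [3, 3, 5]
Compare 11 vs 6: take 6 from right. Merged: [3, 3, 5, 6]
Compare 11 vs 17: take 11 from left. Merged: [3, 3, 5, 6, 11]
Compare 15 vs 17: take 15 from left. Merged: [3, 3, 5, 6, 11, 15]
Compare 24 vs 17: take 17 from right. Merged: [3, 3, 5, 6, 11, 15, 17]
Compare 24 vs 20: take 20 from right. Merged: [3, 3, 5, 6, 11, 15, 17, 20]
Compare 24 vs 28: take 24 from left. Merged: [3, 3, 5, 6, 11, 15, 17, 20, 24]
Compare 26 vs 28: take 26 from left. Merged: [3, 3, 5, 6, 11, 15, 17, 20, 24, 26]
Append remaining from right: [28]. Merged: [3, 3, 5, 6, 11, 15, 17, 20, 24, 26, 28]

Final merged array: [3, 3, 5, 6, 11, 15, 17, 20, 24, 26, 28]
Total comparisons: 10

The merged array is [3, 3, 5, 6, 11, 15, 17, 20, 24, 26, 28], requiring 10 comparisons. The merge step runs in O(n) time where n is the total number of elements.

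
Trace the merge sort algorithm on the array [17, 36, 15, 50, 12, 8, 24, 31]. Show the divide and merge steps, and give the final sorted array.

Merge sort trace:

Split: [17, 36, 15, 50, 12, 8, 24, 31] -> [17, 36, 15, 50] and [12, 8, 24, 31]
  Split: [17, 36, 15, 50] -> [17, 36] and [15, 50]
    Split: [17, 36] -> [17] and [36]
    Merge: [17] + [36] -> [17, 36]
    Split: [15, 50] -> [15] and [50]
    Merge: [15] + [50] -> [15, 50]
  Merge: [17, 36] + [15, 50] -> [15, 17, 36, 50]
  Split: [12, 8, 24, 31] -> [12, 8] and [24, 31]
    Split: [12, 8] -> [12] and [8]
    Merge: [12] + [8] -> [8, 12]
    Split: [24, 31] -> [24] and [31]
    Merge: [24] + [31] -> [24, 31]
  Merge: [8, 12] + [24, 31] -> [8, 12, 24, 31]
Merge: [15, 17, 36, 50] + [8, 12, 24, 31] -> [8, 12, 15, 17, 24, 31, 36, 50]

Final sorted array: [8, 12, 15, 17, 24, 31, 36, 50]

The merge sort proceeds by recursively splitting the array and merging sorted halves.
After all merges, the sorted array is [8, 12, 15, 17, 24, 31, 36, 50].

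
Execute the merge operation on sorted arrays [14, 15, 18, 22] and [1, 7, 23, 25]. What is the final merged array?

Merging process:

Compare 14 vs 1: take 1 from right. Merged: [1]
Compare 14 vs 7: take 7 from right. Merged: [1, 7]
Compare 14 vs 23: take 14 from left. Merged: [1, 7, 14]
Compare 15 vs 23: take 15 from left. Merged: [1, 7, 14, 15]
Compare 18 vs 23: take 18 from left. Merged: [1, 7, 14, 15, 18]
Compare 22 vs 23: take 22 from left. Merged: [1, 7, 14, 15, 18, 22]
Append remaining from right: [23, 25]. Merged: [1, 7, 14, 15, 18, 22, 23, 25]

Final merged array: [1, 7, 14, 15, 18, 22, 23, 25]
Total comparisons: 6

The merged array is [1, 7, 14, 15, 18, 22, 23, 25], requiring 6 comparisons. The merge step runs in O(n) time where n is the total number of elements.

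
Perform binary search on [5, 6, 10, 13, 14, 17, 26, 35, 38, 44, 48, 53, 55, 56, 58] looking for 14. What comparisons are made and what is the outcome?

Binary search for 14 in [5, 6, 10, 13, 14, 17, 26, 35, 38, 44, 48, 53, 55, 56, 58]:

lo=0, hi=14, mid=7, arr[mid]=35 -> 35 > 14, search left half
lo=0, hi=6, mid=3, arr[mid]=13 -> 13 < 14, search right half
lo=4, hi=6, mid=5, arr[mid]=17 -> 17 > 14, search left half
lo=4, hi=4, mid=4, arr[mid]=14 -> Found target at index 4!

Binary search finds 14 at index 4 after 4 comparisons. The search repeatedly halves the search space by comparing with the middle element.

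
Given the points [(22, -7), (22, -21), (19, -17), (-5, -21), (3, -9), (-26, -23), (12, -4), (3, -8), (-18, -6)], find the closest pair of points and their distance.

Computing all pairwise distances among 9 points:

d((22, -7), (22, -21)) = 14.0
d((22, -7), (19, -17)) = 10.4403
d((22, -7), (-5, -21)) = 30.4138
d((22, -7), (3, -9)) = 19.105
d((22, -7), (-26, -23)) = 50.5964
d((22, -7), (12, -4)) = 10.4403
d((22, -7), (3, -8)) = 19.0263
d((22, -7), (-18, -6)) = 40.0125
d((22, -21), (19, -17)) = 5.0
d((22, -21), (-5, -21)) = 27.0
d((22, -21), (3, -9)) = 22.4722
d((22, -21), (-26, -23)) = 48.0416
d((22, -21), (12, -4)) = 19.7231
d((22, -21), (3, -8)) = 23.0217
d((22, -21), (-18, -6)) = 42.72
d((19, -17), (-5, -21)) = 24.3311
d((19, -17), (3, -9)) = 17.8885
d((19, -17), (-26, -23)) = 45.3982
d((19, -17), (12, -4)) = 14.7648
d((19, -17), (3, -8)) = 18.3576
d((19, -17), (-18, -6)) = 38.6005
d((-5, -21), (3, -9)) = 14.4222
d((-5, -21), (-26, -23)) = 21.095
d((-5, -21), (12, -4)) = 24.0416
d((-5, -21), (3, -8)) = 15.2643
d((-5, -21), (-18, -6)) = 19.8494
d((3, -9), (-26, -23)) = 32.2025
d((3, -9), (12, -4)) = 10.2956
d((3, -9), (3, -8)) = 1.0 <-- minimum
d((3, -9), (-18, -6)) = 21.2132
d((-26, -23), (12, -4)) = 42.4853
d((-26, -23), (3, -8)) = 32.6497
d((-26, -23), (-18, -6)) = 18.7883
d((12, -4), (3, -8)) = 9.8489
d((12, -4), (-18, -6)) = 30.0666
d((3, -8), (-18, -6)) = 21.095

Closest pair: (3, -9) and (3, -8) with distance 1.0

The closest pair is (3, -9) and (3, -8) with Euclidean distance 1.0. For 9 points, brute-force pairwise comparison is shown above. For large n, the divide-and-conquer algorithm (sort by x, recurse on halves, check the dividing strip) achieves O(n log n).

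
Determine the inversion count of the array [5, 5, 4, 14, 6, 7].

Finding inversions in [5, 5, 4, 14, 6, 7]:

(0, 2): arr[0]=5 > arr[2]=4
(1, 2): arr[1]=5 > arr[2]=4
(3, 4): arr[3]=14 > arr[4]=6
(3, 5): arr[3]=14 > arr[5]=7

Total inversions: 4

The array has 4 inversion(s): (0,2), (1,2), (3,4), (3,5). Each pair (i,j) satisfies i < j and arr[i] > arr[j].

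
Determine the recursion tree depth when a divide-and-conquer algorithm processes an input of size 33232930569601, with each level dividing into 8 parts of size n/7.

For divide and conquer with division factor 7:

Problem sizes at each level:
Level 0: 33232930569601
Level 1: 4747561509943
Level 2: 678223072849
Level 3: 96889010407
Level 4: 13841287201
Level 5: 1977326743
Level 6: 282475249
Level 7: 40353607
Level 8: 5764801
Level 9: 823543
Level 10: 117649
Level 11: 16807
Level 12: 2401
Level 13: 343
Level 14: 49
Level 15: 7
Level 16: 1

The root is level 0 and the size-1 base case is level 16 (the tree spans levels 0 through 16, i.e. 17 levels counting the root), so the depth is the number of divisions: log_7(33232930569601) = 16

The recursion tree depth is log_7(33232930569601) = 16. At each level, the problem size is divided by 7, so it takes 16 divisions to reduce to a base case of size 1. The algorithm makes 8 recursive calls at each level.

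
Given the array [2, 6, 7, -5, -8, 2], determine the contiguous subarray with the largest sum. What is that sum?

Using Kadane's algorithm on [2, 6, 7, -5, -8, 2]:

Scanning through the array:
Position 1 (value 6): max_ending_here = 8, max_so_far = 8
Position 2 (value 7): max_ending_here = 15, max_so_far = 15
Position 3 (value -5): max_ending_here = 10, max_so_far = 15
Position 4 (value -8): max_ending_here = 2, max_so_far = 15
Position 5 (value 2): max_ending_here = 4, max_so_far = 15

Maximum subarray: [2, 6, 7]
Maximum sum: 15

The maximum subarray is [2, 6, 7] with sum 15. This subarray runs from index 0 to index 2.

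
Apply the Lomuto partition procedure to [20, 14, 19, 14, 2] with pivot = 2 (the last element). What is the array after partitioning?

Lomuto partition with pivot = 2:

Initial array: [20, 14, 19, 14, 2]

arr[0]=20 > 2: no swap
arr[1]=14 > 2: no swap
arr[2]=19 > 2: no swap
arr[3]=14 > 2: no swap

Place pivot at position 0: [2, 14, 19, 14, 20]
Pivot position: 0

After partitioning with pivot 2, the array becomes [2, 14, 19, 14, 20]. The pivot is placed at index 0. All elements to the left of the pivot are <= 2, and all elements to the right are > 2.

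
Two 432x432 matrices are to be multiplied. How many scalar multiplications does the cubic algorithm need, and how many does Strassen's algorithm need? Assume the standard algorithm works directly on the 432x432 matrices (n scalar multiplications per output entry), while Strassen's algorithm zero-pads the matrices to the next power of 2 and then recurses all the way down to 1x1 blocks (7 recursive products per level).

Matrix multiplication for 432x432 matrices:

Strassen's algorithm requires power-of-2 dimensions. Pad 432x432 to 512x512 (next power of 2).

Standard algorithm: 432^3 = 80621568 multiplications
Strassen's algorithm: 7^(log2(512)) = 7^9 = 40353607 multiplications
Savings: 80621568 - 40353607 = 40267961 multiplications

Standard: 80621568 multiplications (432^3). Strassen: 40353607 multiplications (7^9, after padding to 512x512). Strassen reduces 8 recursive multiplications to 7 at each level.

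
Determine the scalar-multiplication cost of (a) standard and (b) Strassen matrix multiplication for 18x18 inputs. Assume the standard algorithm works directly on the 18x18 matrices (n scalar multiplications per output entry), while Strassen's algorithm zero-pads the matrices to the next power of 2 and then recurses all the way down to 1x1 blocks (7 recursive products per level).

Matrix multiplication for 18x18 matrices:

Strassen's algorithm requires power-of-2 dimensions. Pad 18x18 to 32x32 (next power of 2).

Standard algorithm: 18^3 = 5832 multiplications
Strassen's algorithm: 7^(log2(32)) = 7^5 = 16807 multiplications
Difference: 5832 - 16807 = -10975 (Strassen uses MORE here due to padding overhead — for small or just-over-power-of-2 n, padding can outweigh the per-level savings)

Standard: 5832 multiplications (18^3). Strassen: 16807 multiplications (7^5, after padding to 32x32). Strassen reduces 8 recursive multiplications to 7 at each level.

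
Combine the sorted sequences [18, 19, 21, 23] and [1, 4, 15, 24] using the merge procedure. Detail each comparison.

Merging process:

Compare 18 vs 1: take 1 from right. Merged: [1]
Compare 18 vs 4: take 4 from right. Merged: [1, 4]
Compare 18 vs 15: take 15 from right. Merged: [1, 4, 15]
Compare 18 vs 24: take 18 from left. Merged: [1, 4, 15, 18]
Compare 19 vs 24: take 19 from left. Merged: [1, 4, 15, 18, 19]
Compare 21 vs 24: take 21 from left. Merged: [1, 4, 15, 18, 19, 21]
Compare 23 vs 24: take 23 from left. Merged: [1, 4, 15, 18, 19, 21, 23]
Append remaining from right: [24]. Merged: [1, 4, 15, 18, 19, 21, 23, 24]

Final merged array: [1, 4, 15, 18, 19, 21, 23, 24]
Total comparisons: 7

The merged array is [1, 4, 15, 18, 19, 21, 23, 24], requiring 7 comparisons. The merge step runs in O(n) time where n is the total number of elements.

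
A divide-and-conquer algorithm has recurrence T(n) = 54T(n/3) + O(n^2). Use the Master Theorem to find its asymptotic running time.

Master Theorem for T(n) = 54T(n/3) + O(n^2):

a = 54, b = 3, c = 2
log_b(a) = log_3(54) = 3.6309

Case 1: c = 2 < log_3(54) = 3.6309
T(n) = O(n^(log_3 54))

For T(n) = 54T(n/3) + O(n^2): log_3(54) = 3.6309. This is Case 1 of the Master Theorem (c < log_b(a), work dominated by leaves), giving O(n^(log_3 54)).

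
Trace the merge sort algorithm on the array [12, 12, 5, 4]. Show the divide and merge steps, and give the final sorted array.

Merge sort trace:

Split: [12, 12, 5, 4] -> [12, 12] and [5, 4]
  Split: [12, 12] -> [12] and [12]
  Merge: [12] + [12] -> [12, 12]
  Split: [5, 4] -> [5] and [4]
  Merge: [5] + [4] -> [4, 5]
Merge: [12, 12] + [4, 5] -> [4, 5, 12, 12]

Final sorted array: [4, 5, 12, 12]

The merge sort proceeds by recursively splitting the array and merging sorted halves.
After all merges, the sorted array is [4, 5, 12, 12].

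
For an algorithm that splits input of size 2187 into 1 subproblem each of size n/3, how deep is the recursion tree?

For divide and conquer with division factor 3:

Problem sizes at each level:
Level 0: 2187
Level 1: 729
Level 2: 243
Level 3: 81
Level 4: 27
Level 5: 9
Level 6: 3
Level 7: 1

The root is level 0 and the size-1 base case is level 7 (the tree spans levels 0 through 7, i.e. 8 levels counting the root), so the depth is the number of divisions: log_3(2187) = 7

The recursion tree depth is log_3(2187) = 7. At each level, the problem size is divided by 3, so it takes 7 divisions to reduce to a base case of size 1. The algorithm makes 1 recursive call at each level.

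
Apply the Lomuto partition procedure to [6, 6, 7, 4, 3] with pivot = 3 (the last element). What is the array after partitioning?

Lomuto partition with pivot = 3:

Initial array: [6, 6, 7, 4, 3]

arr[0]=6 > 3: no swap
arr[1]=6 > 3: no swap
arr[2]=7 > 3: no swap
arr[3]=4 > 3: no swap

Place pivot at position 0: [3, 6, 7, 4, 6]
Pivot position: 0

After partitioning with pivot 3, the array becomes [3, 6, 7, 4, 6]. The pivot is placed at index 0. All elements to the left of the pivot are <= 3, and all elements to the right are > 3.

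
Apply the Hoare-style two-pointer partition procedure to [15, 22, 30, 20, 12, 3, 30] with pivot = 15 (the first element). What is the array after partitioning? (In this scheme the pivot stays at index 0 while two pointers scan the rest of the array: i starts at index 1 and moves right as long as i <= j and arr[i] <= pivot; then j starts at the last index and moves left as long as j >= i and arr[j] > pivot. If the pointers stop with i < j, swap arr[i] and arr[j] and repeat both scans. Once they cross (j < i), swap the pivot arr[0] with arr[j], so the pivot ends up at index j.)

Hoare-style two-pointer partition with pivot = 15:

Initial array: [15, 22, 30, 20, 12, 3, 30]

Pointers start at i = 1, j = 6.
i stops at index 1 (arr[1]=22 > 15), j stops at index 5 (arr[5]=3 <= 15): swap arr[1] and arr[5], array becomes [15, 3, 30, 20, 12, 22, 30]
i stops at index 2 (arr[2]=30 > 15), j stops at index 4 (arr[4]=12 <= 15): swap arr[2] and arr[4], array becomes [15, 3, 12, 20, 30, 22, 30]
i ends at 3, j ends at 2: the pointers have crossed (j < i), so scanning stops.

Swap pivot arr[0] with arr[2] to place pivot at position 2: [12, 3, 15, 20, 30, 22, 30]
Pivot position: 2

After partitioning with pivot 15, the array becomes [12, 3, 15, 20, 30, 22, 30]. The pivot is placed at index 2. All elements to the left of the pivot are <= 15, and all elements to the right are > 15.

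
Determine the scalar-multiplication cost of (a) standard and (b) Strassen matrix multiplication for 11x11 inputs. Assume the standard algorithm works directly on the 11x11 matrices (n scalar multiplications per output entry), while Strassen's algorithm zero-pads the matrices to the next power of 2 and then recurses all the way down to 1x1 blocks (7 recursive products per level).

Matrix multiplication for 11x11 matrices:

Strassen's algorithm requires power-of-2 dimensions. Pad 11x11 to 16x16 (next power of 2).

Standard algorithm: 11^3 = 1331 multiplications
Strassen's algorithm: 7^(log2(16)) = 7^4 = 2401 multiplications
Difference: 1331 - 2401 = -1070 (Strassen uses MORE here due to padding overhead — for small or just-over-power-of-2 n, padding can outweigh the per-level savings)

Standard: 1331 multiplications (11^3). Strassen: 2401 multiplications (7^4, after padding to 16x16). Strassen reduces 8 recursive multiplications to 7 at each level.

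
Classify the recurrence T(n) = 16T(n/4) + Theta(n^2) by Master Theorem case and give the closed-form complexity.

Master Theorem for T(n) = 16T(n/4) + O(n^2):

a = 16, b = 4, c = 2
log_b(a) = log_4(16) = 2.0000

Case 2: c = 2 = log_4(16) = 2.0000
T(n) = O(n^2 log n) = O(n^2 log n)

For T(n) = 16T(n/4) + O(n^2): log_4(16) = 2.0000. This is Case 2 of the Master Theorem (c = log_b(a), equal work at all levels), giving O(n^2 log n).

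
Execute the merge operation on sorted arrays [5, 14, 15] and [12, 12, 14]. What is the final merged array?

Merging process:

Compare 5 vs 12: take 5 from left. Merged: [5]
Compare 14 vs 12: take 12 from right. Merged: [5, 12]
Compare 14 vs 12: take 12 from right. Merged: [5, 12, 12]
Compare 14 vs 14: take 14 from left. Merged: [5, 12, 12, 14]
Compare 15 vs 14: take 14 from right. Merged: [5, 12, 12, 14, 14]
Append remaining from left: [15]. Merged: [5, 12, 12, 14, 14, 15]

Final merged array: [5, 12, 12, 14, 14, 15]
Total comparisons: 5

The merged array is [5, 12, 12, 14, 14, 15], requiring 5 comparisons. The merge step runs in O(n) time where n is the total number of elements.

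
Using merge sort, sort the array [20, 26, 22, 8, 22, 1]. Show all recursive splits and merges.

Merge sort trace:

Split: [20, 26, 22, 8, 22, 1] -> [20, 26, 22] and [8, 22, 1]
  Split: [20, 26, 22] -> [20] and [26, 22]
    Split: [26, 22] -> [26] and [22]
    Merge: [26] + [22] -> [22, 26]
  Merge: [20] + [22, 26] -> [20, 22, 26]
  Split: [8, 22, 1] -> [8] and [22, 1]
    Split: [22, 1] -> [22] and [1]
    Merge: [22] + [1] -> [1, 22]
  Merge: [8] + [1, 22] -> [1, 8, 22]
Merge: [20, 22, 26] + [1, 8, 22] -> [1, 8, 20, 22, 22, 26]

Final sorted array: [1, 8, 20, 22, 22, 26]

The merge sort proceeds by recursively splitting the array and merging sorted halves.
After all merges, the sorted array is [1, 8, 20, 22, 22, 26].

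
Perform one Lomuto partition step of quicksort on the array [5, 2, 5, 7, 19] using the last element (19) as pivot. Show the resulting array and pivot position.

Lomuto partition with pivot = 19:

Initial array: [5, 2, 5, 7, 19]

arr[0]=5 <= 19: swap with position 0, array becomes [5, 2, 5, 7, 19]
arr[1]=2 <= 19: swap with position 1, array becomes [5, 2, 5, 7, 19]
arr[2]=5 <= 19: swap with position 2, array becomes [5, 2, 5, 7, 19]
arr[3]=7 <= 19: swap with position 3, array becomes [5, 2, 5, 7, 19]

Place pivot at position 4: [5, 2, 5, 7, 19]
Pivot position: 4

After partitioning with pivot 19, the array becomes [5, 2, 5, 7, 19]. The pivot is placed at index 4. All elements to the left of the pivot are <= 19, and all elements to the right are > 19.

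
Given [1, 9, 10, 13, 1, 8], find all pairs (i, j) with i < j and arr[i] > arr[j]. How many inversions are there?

Finding inversions in [1, 9, 10, 13, 1, 8]:

(1, 4): arr[1]=9 > arr[4]=1
(1, 5): arr[1]=9 > arr[5]=8
(2, 4): arr[2]=10 > arr[4]=1
(2, 5): arr[2]=10 > arr[5]=8
(3, 4): arr[3]=13 > arr[4]=1
(3, 5): arr[3]=13 > arr[5]=8

Total inversions: 6

The array has 6 inversion(s): (1,4), (1,5), (2,4), (2,5), (3,4), (3,5). Each pair (i,j) satisfies i < j and arr[i] > arr[j].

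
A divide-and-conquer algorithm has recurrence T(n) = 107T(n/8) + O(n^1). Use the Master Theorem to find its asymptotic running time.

Master Theorem for T(n) = 107T(n/8) + O(n^1):

a = 107, b = 8, c = 1
log_b(a) = log_8(107) = 2.2472

Case 1: c = 1 < log_8(107) = 2.2472
T(n) = O(n^(log_8 107))

For T(n) = 107T(n/8) + O(n^1): log_8(107) = 2.2472. This is Case 1 of the Master Theorem (c < log_b(a), work dominated by leaves), giving O(n^(log_8 107)).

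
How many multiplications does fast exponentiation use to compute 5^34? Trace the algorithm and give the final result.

Computing 5^34 by squaring (build up from 5^1; each line after the first costs one multiplication):

5^1 = 5
5^2 = (5^1)^2 = 5^2 = 25
5^4 = (5^2)^2 = 25^2 = 625
5^8 = (5^4)^2 = 625^2 = 390625
5^16 = (5^8)^2 = 390625^2 = 152587890625
5^17 = 5 * 5^16 = 5 * 152587890625 = 762939453125
5^34 = (5^17)^2 = 762939453125^2 = 582076609134674072265625

Result: 582076609134674072265625
Multiplications needed: 6 (6 lines after 5^1)

5^34 = 582076609134674072265625. Using exponentiation by squaring, this requires 6 multiplications. The key idea: if the exponent is even, square the half-power; if odd, multiply by the base once.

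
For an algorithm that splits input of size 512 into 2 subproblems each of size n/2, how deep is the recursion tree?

For divide and conquer with division factor 2:

Problem sizes at each level:
Level 0: 512
Level 1: 256
Level 2: 128
Level 3: 64
Level 4: 32
Level 5: 16
Level 6: 8
Level 7: 4
Level 8: 2
Level 9: 1

The root is level 0 and the size-1 base case is level 9 (the tree spans levels 0 through 9, i.e. 10 levels counting the root), so the depth is the number of divisions: log_2(512) = 9

The recursion tree depth is log_2(512) = 9. At each level, the problem size is divided by 2, so it takes 9 divisions to reduce to a base case of size 1. The algorithm makes 2 recursive calls at each level.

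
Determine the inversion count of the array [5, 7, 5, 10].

Finding inversions in [5, 7, 5, 10]:

(1, 2): arr[1]=7 > arr[2]=5

Total inversions: 1

The array has 1 inversion(s): (1,2). Each pair (i,j) satisfies i < j and arr[i] > arr[j].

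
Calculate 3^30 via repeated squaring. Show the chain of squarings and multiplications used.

Computing 3^30 by squaring (build up from 3^1; each line after the first costs one multiplication):

3^1 = 3
3^2 = (3^1)^2 = 3^2 = 9
3^3 = 3 * 3^2 = 3 * 9 = 27
3^6 = (3^3)^2 = 27^2 = 729
3^7 = 3 * 3^6 = 3 * 729 = 2187
3^14 = (3^7)^2 = 2187^2 = 4782969
3^15 = 3 * 3^14 = 3 * 4782969 = 14348907
3^30 = (3^15)^2 = 14348907^2 = 205891132094649

Result: 205891132094649
Multiplications needed: 7 (7 lines after 3^1)

3^30 = 205891132094649. Using exponentiation by squaring, this requires 7 multiplications. The key idea: if the exponent is even, square the half-power; if odd, multiply by the base once.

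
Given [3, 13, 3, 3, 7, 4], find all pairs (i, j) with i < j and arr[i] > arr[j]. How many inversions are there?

Finding inversions in [3, 13, 3, 3, 7, 4]:

(1, 2): arr[1]=13 > arr[2]=3
(1, 3): arr[1]=13 > arr[3]=3
(1, 4): arr[1]=13 > arr[4]=7
(1, 5): arr[1]=13 > arr[5]=4
(4, 5): arr[4]=7 > arr[5]=4

Total inversions: 5

The array has 5 inversion(s): (1,2), (1,3), (1,4), (1,5), (4,5). Each pair (i,j) satisfies i < j and arr[i] > arr[j].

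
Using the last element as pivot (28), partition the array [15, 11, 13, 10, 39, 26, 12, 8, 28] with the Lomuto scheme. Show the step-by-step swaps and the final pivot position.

Lomuto partition with pivot = 28:

Initial array: [15, 11, 13, 10, 39, 26, 12, 8, 28]

arr[0]=15 <= 28: swap with position 0, array becomes [15, 11, 13, 10, 39, 26, 12, 8, 28]
arr[1]=11 <= 28: swap with position 1, array becomes [15, 11, 13, 10, 39, 26, 12, 8, 28]
arr[2]=13 <= 28: swap with position 2, array becomes [15, 11, 13, 10, 39, 26, 12, 8, 28]
arr[3]=10 <= 28: swap with position 3, array becomes [15, 11, 13, 10, 39, 26, 12, 8, 28]
arr[4]=39 > 28: no swap
arr[5]=26 <= 28: swap with position 4, array becomes [15, 11, 13, 10, 26, 39, 12, 8, 28]
arr[6]=12 <= 28: swap with position 5, array becomes [15, 11, 13, 10, 26, 12, 39, 8, 28]
arr[7]=8 <= 28: swap with position 6, array becomes [15, 11, 13, 10, 26, 12, 8, 39, 28]

Place pivot at position 7: [15, 11, 13, 10, 26, 12, 8, 28, 39]
Pivot position: 7

After partitioning with pivot 28, the array becomes [15, 11, 13, 10, 26, 12, 8, 28, 39]. The pivot is placed at index 7. All elements to the left of the pivot are <= 28, and all elements to the right are > 28.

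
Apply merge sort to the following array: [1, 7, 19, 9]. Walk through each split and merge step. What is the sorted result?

Merge sort trace:

Split: [1, 7, 19, 9] -> [1, 7] and [19, 9]
  Split: [1, 7] -> [1] and [7]
  Merge: [1] + [7] -> [1, 7]
  Split: [19, 9] -> [19] and [9]
  Merge: [19] + [9] -> [9, 19]
Merge: [1, 7] + [9, 19] -> [1, 7, 9, 19]

Final sorted array: [1, 7, 9, 19]

The merge sort proceeds by recursively splitting the array and merging sorted halves.
After all merges, the sorted array is [1, 7, 9, 19].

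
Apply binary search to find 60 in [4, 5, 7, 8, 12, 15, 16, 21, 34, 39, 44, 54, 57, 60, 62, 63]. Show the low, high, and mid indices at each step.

Binary search for 60 in [4, 5, 7, 8, 12, 15, 16, 21, 34, 39, 44, 54, 57, 60, 62, 63]:

lo=0, hi=15, mid=7, arr[mid]=21 -> 21 < 60, search right half
lo=8, hi=15, mid=11, arr[mid]=54 -> 54 < 60, search right half
lo=12, hi=15, mid=13, arr[mid]=60 -> Found target at index 13!

Binary search finds 60 at index 13 after 3 comparisons. The search repeatedly halves the search space by comparing with the middle element.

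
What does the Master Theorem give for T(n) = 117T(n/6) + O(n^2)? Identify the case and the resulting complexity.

Master Theorem for T(n) = 117T(n/6) + O(n^2):

a = 117, b = 6, c = 2
log_b(a) = log_6(117) = 2.6578

Case 1: c = 2 < log_6(117) = 2.6578
T(n) = O(n^(log_6 117))

For T(n) = 117T(n/6) + O(n^2): log_6(117) = 2.6578. This is Case 1 of the Master Theorem (c < log_b(a), work dominated by leaves), giving O(n^(log_6 117)).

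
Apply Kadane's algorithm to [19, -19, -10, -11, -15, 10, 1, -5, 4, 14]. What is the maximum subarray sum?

Using Kadane's algorithm on [19, -19, -10, -11, -15, 10, 1, -5, 4, 14]:

Scanning through the array:
Position 1 (value -19): max_ending_here = 0, max_so_far = 19
Position 2 (value -10): max_ending_here = -10, max_so_far = 19
Position 3 (value -11): max_ending_here = -11, max_so_far = 19
Position 4 (value -15): max_ending_here = -15, max_so_far = 19
Position 5 (value 10): max_ending_here = 10, max_so_far = 19
Position 6 (value 1): max_ending_here = 11, max_so_far = 19
Position 7 (value -5): max_ending_here = 6, max_so_far = 19
Position 8 (value 4): max_ending_here = 10, max_so_far = 19
Position 9 (value 14): max_ending_here = 24, max_so_far = 24

Maximum subarray: [10, 1, -5, 4, 14]
Maximum sum: 24

The maximum subarray is [10, 1, -5, 4, 14] with sum 24. This subarray runs from index 5 to index 9.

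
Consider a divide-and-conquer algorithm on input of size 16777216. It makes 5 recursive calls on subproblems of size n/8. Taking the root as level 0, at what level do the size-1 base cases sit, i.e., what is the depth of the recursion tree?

For divide and conquer with division factor 8:

Problem sizes at each level:
Level 0: 16777216
Level 1: 2097152
Level 2: 262144
Level 3: 32768
Level 4: 4096
Level 5: 512
Level 6: 64
Level 7: 8
Level 8: 1

The root is level 0 and the size-1 base case is level 8 (the tree spans levels 0 through 8, i.e. 9 levels counting the root), so the depth is the number of divisions: log_8(16777216) = 8

The recursion tree depth is log_8(16777216) = 8. At each level, the problem size is divided by 8, so it takes 8 divisions to reduce to a base case of size 1. The algorithm makes 5 recursive calls at each level.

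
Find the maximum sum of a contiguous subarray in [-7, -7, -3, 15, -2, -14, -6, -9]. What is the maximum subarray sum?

Using Kadane's algorithm on [-7, -7, -3, 15, -2, -14, -6, -9]:

Scanning through the array:
Position 1 (value -7): max_ending_here = -7, max_so_far = -7
Position 2 (value -3): max_ending_here = -3, max_so_far = -3
Position 3 (value 15): max_ending_here = 15, max_so_far = 15
Position 4 (value -2): max_ending_here = 13, max_so_far = 15
Position 5 (value -14): max_ending_here = -1, max_so_far = 15
Position 6 (value -6): max_ending_here = -6, max_so_far = 15
Position 7 (value -9): max_ending_here = -9, max_so_far = 15

Maximum subarray: [15]
Maximum sum: 15

The maximum subarray is [15] with sum 15. This subarray runs from index 3 to index 3.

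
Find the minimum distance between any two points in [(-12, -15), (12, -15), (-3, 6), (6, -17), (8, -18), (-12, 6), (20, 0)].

Computing all pairwise distances among 7 points:

d((-12, -15), (12, -15)) = 24.0
d((-12, -15), (-3, 6)) = 22.8473
d((-12, -15), (6, -17)) = 18.1108
d((-12, -15), (8, -18)) = 20.2237
d((-12, -15), (-12, 6)) = 21.0
d((-12, -15), (20, 0)) = 35.3412
d((12, -15), (-3, 6)) = 25.807
d((12, -15), (6, -17)) = 6.3246
d((12, -15), (8, -18)) = 5.0
d((12, -15), (-12, 6)) = 31.8904
d((12, -15), (20, 0)) = 17.0
d((-3, 6), (6, -17)) = 24.6982
d((-3, 6), (8, -18)) = 26.4008
d((-3, 6), (-12, 6)) = 9.0
d((-3, 6), (20, 0)) = 23.7697
d((6, -17), (8, -18)) = 2.2361 <-- minimum
d((6, -17), (-12, 6)) = 29.2062
d((6, -17), (20, 0)) = 22.0227
d((8, -18), (-12, 6)) = 31.241
d((8, -18), (20, 0)) = 21.6333
d((-12, 6), (20, 0)) = 32.5576

Closest pair: (6, -17) and (8, -18) with distance 2.2361

The closest pair is (6, -17) and (8, -18) with Euclidean distance 2.2361. For 7 points, brute-force pairwise comparison is shown above. For large n, the divide-and-conquer algorithm (sort by x, recurse on halves, check the dividing strip) achieves O(n log n).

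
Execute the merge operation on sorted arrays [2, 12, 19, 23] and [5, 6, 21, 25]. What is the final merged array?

Merging process:

Compare 2 vs 5: take 2 from left. Merged: [2]
Compare 12 vs 5: take 5 from right. Merged: [2, 5]
Compare 12 vs 6: take 6 from right. Merged: [2, 5, 6]
Compare 12 vs 21: take 12 from left. Merged: [2, 5, 6, 12]
Compare 19 vs 21: take 19 from left. Merged: [2, 5, 6, 12, 19]
Compare 23 vs 21: take 21 from right. Merged: [2, 5, 6, 12, 19, 21]
Compare 23 vs 25: take 23 from left. Merged: [2, 5, 6, 12, 19, 21, 23]
Append remaining from right: [25]. Merged: [2, 5, 6, 12, 19, 21, 23, 25]

Final merged array: [2, 5, 6, 12, 19, 21, 23, 25]
Total comparisons: 7

The merged array is [2, 5, 6, 12, 19, 21, 23, 25], requiring 7 comparisons. The merge step runs in O(n) time where n is the total number of elements.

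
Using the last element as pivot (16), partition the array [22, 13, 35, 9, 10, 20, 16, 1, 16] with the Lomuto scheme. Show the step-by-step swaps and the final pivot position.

Lomuto partition with pivot = 16:

Initial array: [22, 13, 35, 9, 10, 20, 16, 1, 16]

arr[0]=22 > 16: no swap
arr[1]=13 <= 16: swap with position 0, array becomes [13, 22, 35, 9, 10, 20, 16, 1, 16]
arr[2]=35 > 16: no swap
arr[3]=9 <= 16: swap with position 1, array becomes [13, 9, 35, 22, 10, 20, 16, 1, 16]
arr[4]=10 <= 16: swap with position 2, array becomes [13, 9, 10, 22, 35, 20, 16, 1, 16]
arr[5]=20 > 16: no swap
arr[6]=16 <= 16: swap with position 3, array becomes [13, 9, 10, 16, 35, 20, 22, 1, 16]
arr[7]=1 <= 16: swap with position 4, array becomes [13, 9, 10, 16, 1, 20, 22, 35, 16]

Place pivot at position 5: [13, 9, 10, 16, 1, 16, 22, 35, 20]
Pivot position: 5

After partitioning with pivot 16, the array becomes [13, 9, 10, 16, 1, 16, 22, 35, 20]. The pivot is placed at index 5. All elements to the left of the pivot are <= 16, and all elements to the right are > 16.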